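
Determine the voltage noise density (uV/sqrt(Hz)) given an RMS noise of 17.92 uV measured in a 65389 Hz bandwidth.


Noise spectral density = Vrms / sqrt(BW).
NSD = 17.92 / sqrt(65389)
NSD = 17.92 / 255.7127
NSD = 0.0701 uV/sqrt(Hz)

0.0701 uV/sqrt(Hz)


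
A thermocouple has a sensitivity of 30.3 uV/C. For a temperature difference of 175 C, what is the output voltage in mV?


The thermocouple output V = sensitivity * dT.
V = 30.3 uV/C * 175 C
V = 5302.5 uV
V = 5.303 mV

5.303 mV


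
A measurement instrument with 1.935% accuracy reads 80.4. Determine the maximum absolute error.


Absolute error = (accuracy% / 100) * reading.
Error = (1.935 / 100) * 80.4
Error = 0.01935 * 80.4
Error = 1.5557

1.5557


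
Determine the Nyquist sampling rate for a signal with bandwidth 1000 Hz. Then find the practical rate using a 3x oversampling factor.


By Nyquist theorem, fs_min = 2 * fmax.
fs_min = 2 * 1000 = 2000 Hz
Practical rate = 3 * fs_min = 3 * 2000 = 6000 Hz

fs_min = 2000 Hz, fs_practical = 6000 Hz


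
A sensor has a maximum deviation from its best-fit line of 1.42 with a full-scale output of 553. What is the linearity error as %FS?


Linearity error = (max deviation / full scale) * 100%.
Linearity = (1.42 / 553) * 100
Linearity = 0.257 %FS

0.257 %FS


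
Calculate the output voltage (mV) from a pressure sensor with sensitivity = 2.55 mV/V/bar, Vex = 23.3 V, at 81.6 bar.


Output = sensitivity * Vex * P.
Vout = 2.55 * 23.3 * 81.6
Vout = 59.415 * 81.6
Vout = 4848.26 mV

4848.26 mV


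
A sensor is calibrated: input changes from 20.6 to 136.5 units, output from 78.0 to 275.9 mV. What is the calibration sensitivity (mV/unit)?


Sensitivity = (y2 - y1) / (x2 - x1).
S = (275.9 - 78.0) / (136.5 - 20.6)
S = 197.9 / 115.9
S = 1.7075 mV/unit

1.7075 mV/unit


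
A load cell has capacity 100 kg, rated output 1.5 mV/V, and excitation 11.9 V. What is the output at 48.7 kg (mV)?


Vout = rated_output * Vex * (load / capacity).
Vout = 1.5 * 11.9 * (48.7 / 100)
Vout = 1.5 * 11.9 * 0.487
Vout = 8.693 mV

8.693 mV


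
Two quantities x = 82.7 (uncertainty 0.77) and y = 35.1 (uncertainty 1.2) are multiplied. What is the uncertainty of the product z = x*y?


For a product z = x*y, the relative uncertainty is:
uz/z = sqrt((ux/x)^2 + (uy/y)^2)
Relative uncertainties: ux/x = 0.77/82.7 = 0.009311
uy/y = 1.2/35.1 = 0.034188
z = 82.7 * 35.1 = 2902.8
uz = 2902.8 * sqrt(0.009311^2 + 0.034188^2) = 102.854

102.854


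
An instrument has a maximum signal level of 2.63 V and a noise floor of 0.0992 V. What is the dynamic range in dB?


Dynamic range = 20 * log10(Vmax / Vnoise).
DR = 20 * log10(2.63 / 0.0992)
DR = 20 * log10(26.51)
DR = 28.47 dB

28.47 dB


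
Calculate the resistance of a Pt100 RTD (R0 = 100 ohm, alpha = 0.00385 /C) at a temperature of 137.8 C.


The RTD equation: Rt = R0 * (1 + alpha * T).
Rt = 100 * (1 + 0.00385 * 137.8)
Rt = 100 * (1 + 0.53053)
Rt = 100 * 1.53053
Rt = 153.053 ohm

153.053 ohm


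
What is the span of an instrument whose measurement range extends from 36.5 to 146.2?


Span = upper range - lower range.
Span = 146.2 - (36.5)
Span = 109.7

109.7


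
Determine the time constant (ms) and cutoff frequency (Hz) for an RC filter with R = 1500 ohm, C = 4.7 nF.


Time constant: tau = R * C.
tau = 1500 * 4.70e-09 = 7.05e-06 s
tau = 0.0071 ms
Cutoff frequency: fc = 1 / (2*pi*R*C).
fc = 1 / (2*pi*7.05e-06) = 22575.17 Hz

tau = 0.0071 ms, fc = 22575.17 Hz


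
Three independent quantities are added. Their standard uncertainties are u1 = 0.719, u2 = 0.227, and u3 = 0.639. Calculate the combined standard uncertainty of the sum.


For a sum of independent quantities, uc = sqrt(u1^2 + u2^2 + u3^2).
uc = sqrt(0.719^2 + 0.227^2 + 0.639^2)
uc = sqrt(0.516961 + 0.051529 + 0.408321)
uc = 0.9883

0.9883


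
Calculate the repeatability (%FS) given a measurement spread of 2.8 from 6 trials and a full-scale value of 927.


Repeatability = (spread / full scale) * 100%.
R = (2.8 / 927) * 100
R = 0.302 %FS

0.302 %FS


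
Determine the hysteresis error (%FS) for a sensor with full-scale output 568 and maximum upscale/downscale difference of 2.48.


Hysteresis = (max difference / full scale) * 100%.
H = (2.48 / 568) * 100
H = 0.437 %FS

0.437 %FS


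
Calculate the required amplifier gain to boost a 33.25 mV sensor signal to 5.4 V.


Gain = Vout / Vin (converting to same units).
G = 5.4 V / 33.25 mV
G = 5400.0 mV / 33.25 mV
G = 162.41

162.41


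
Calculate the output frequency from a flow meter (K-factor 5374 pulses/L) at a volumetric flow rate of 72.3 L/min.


Frequency = K * Q / 60 (converting L/min to L/s).
f = 5374 * 72.3 / 60
f = 388540.2 / 60
f = 6475.67 Hz

6475.67 Hz


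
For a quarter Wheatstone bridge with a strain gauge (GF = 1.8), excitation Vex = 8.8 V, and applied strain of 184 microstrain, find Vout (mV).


Quarter bridge output: Vout = (GF * epsilon * Vex) / 4.
Vout = (1.8 * 184e-6 * 8.8) / 4
Vout = 0.00291456 / 4 V
Vout = 0.00072864 V = 0.7286 mV

0.7286 mV


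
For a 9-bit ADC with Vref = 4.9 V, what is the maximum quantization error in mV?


The maximum quantization error is +/- LSB/2.
LSB = Vref / 2^n = 4.9 / 512 = 0.00957031 V
Max error = LSB / 2 = 0.00957031 / 2 = 0.00478516 V
Max error = 4.7852 mV

4.7852 mV


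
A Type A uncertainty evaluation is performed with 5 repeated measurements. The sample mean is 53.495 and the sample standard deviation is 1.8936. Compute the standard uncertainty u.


The standard uncertainty for Type A evaluation is u = s / sqrt(n).
u = 1.8936 / sqrt(5)
u = 1.8936 / 2.2361
u = 0.8468

0.8468


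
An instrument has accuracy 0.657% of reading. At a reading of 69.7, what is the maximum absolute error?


Absolute error = (accuracy% / 100) * reading.
Error = (0.657 / 100) * 69.7
Error = 0.00657 * 69.7
Error = 0.4579

0.4579


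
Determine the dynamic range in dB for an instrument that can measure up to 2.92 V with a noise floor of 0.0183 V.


Dynamic range = 20 * log10(Vmax / Vnoise).
DR = 20 * log10(2.92 / 0.0183)
DR = 20 * log10(159.56)
DR = 44.06 dB

44.06 dB


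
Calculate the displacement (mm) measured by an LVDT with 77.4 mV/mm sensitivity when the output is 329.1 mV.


Displacement = Vout / sensitivity.
d = 329.1 / 77.4
d = 4.252 mm

4.252 mm


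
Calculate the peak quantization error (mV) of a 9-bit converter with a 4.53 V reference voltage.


The maximum quantization error is +/- LSB/2.
LSB = Vref / 2^n = 4.53 / 512 = 0.00884766 V
Max error = LSB / 2 = 0.00884766 / 2 = 0.00442383 V
Max error = 4.4238 mV

4.4238 mV


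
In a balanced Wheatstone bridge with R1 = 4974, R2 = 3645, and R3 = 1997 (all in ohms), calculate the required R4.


At balance: R1*R4 = R2*R3, so R4 = R2*R3/R1.
R4 = 3645 * 1997 / 4974
R4 = 7279065 / 4974
R4 = 1463.42 ohm

1463.42 ohm


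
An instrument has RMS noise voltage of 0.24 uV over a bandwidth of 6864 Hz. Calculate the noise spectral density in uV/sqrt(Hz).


Noise spectral density = Vrms / sqrt(BW).
NSD = 0.24 / sqrt(6864)
NSD = 0.24 / 82.8493
NSD = 0.0029 uV/sqrt(Hz)

0.0029 uV/sqrt(Hz)


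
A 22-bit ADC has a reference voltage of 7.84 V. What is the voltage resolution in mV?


The resolution (LSB) of an ADC is Vref / 2^n.
LSB = 7.84 / 2^22
LSB = 7.84 / 4194304
LSB = 1.87e-06 V = 0.0018692 mV

0.0018692 mV


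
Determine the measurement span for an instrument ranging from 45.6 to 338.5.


Span = upper range - lower range.
Span = 338.5 - (45.6)
Span = 292.9

292.9


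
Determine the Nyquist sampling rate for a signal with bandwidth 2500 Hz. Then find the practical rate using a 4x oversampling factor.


By Nyquist theorem, fs_min = 2 * fmax.
fs_min = 2 * 2500 = 5000 Hz
Practical rate = 4 * fs_min = 4 * 5000 = 20000 Hz

fs_min = 5000 Hz, fs_practical = 20000 Hz


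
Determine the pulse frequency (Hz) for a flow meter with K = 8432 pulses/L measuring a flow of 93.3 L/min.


Frequency = K * Q / 60 (converting L/min to L/s).
f = 8432 * 93.3 / 60
f = 786705.6 / 60
f = 13111.76 Hz

13111.76 Hz


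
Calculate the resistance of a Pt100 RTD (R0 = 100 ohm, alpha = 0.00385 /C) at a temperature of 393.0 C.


The RTD equation: Rt = R0 * (1 + alpha * T).
Rt = 100 * (1 + 0.00385 * 393.0)
Rt = 100 * (1 + 1.51305)
Rt = 100 * 2.51305
Rt = 251.305 ohm

251.305 ohm


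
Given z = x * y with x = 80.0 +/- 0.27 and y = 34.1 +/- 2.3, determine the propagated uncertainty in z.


For a product z = x*y, the relative uncertainty is:
uz/z = sqrt((ux/x)^2 + (uy/y)^2)
Relative uncertainties: ux/x = 0.27/80.0 = 0.003375
uy/y = 2.3/34.1 = 0.067449
z = 80.0 * 34.1 = 2728.0
uz = 2728.0 * sqrt(0.003375^2 + 0.067449^2) = 184.23

184.23


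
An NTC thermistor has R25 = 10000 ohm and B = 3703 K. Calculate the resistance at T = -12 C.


NTC thermistor equation: Rt = R25 * exp(B * (1/T - 1/T25)).
T in Kelvin: 261.15 K, T25 = 298.15 K
1/T - 1/T25 = 1/261.15 - 1/298.15 = 0.0004752
B * (1/T - 1/T25) = 3703 * 0.0004752 = 1.7597
Rt = 10000 * exp(1.7597) = 58105.0 ohm

58105.0 ohm


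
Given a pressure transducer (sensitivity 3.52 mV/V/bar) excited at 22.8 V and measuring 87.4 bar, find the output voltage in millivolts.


Output = sensitivity * Vex * P.
Vout = 3.52 * 22.8 * 87.4
Vout = 80.256 * 87.4
Vout = 7014.37 mV

7014.37 mV


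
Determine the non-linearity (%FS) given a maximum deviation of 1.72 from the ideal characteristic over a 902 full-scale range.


Linearity error = (max deviation / full scale) * 100%.
Linearity = (1.72 / 902) * 100
Linearity = 0.191 %FS

0.191 %FS


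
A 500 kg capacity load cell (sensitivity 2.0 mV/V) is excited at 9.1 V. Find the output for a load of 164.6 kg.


Vout = rated_output * Vex * (load / capacity).
Vout = 2.0 * 9.1 * (164.6 / 500)
Vout = 2.0 * 9.1 * 0.3292
Vout = 5.991 mV

5.991 mV


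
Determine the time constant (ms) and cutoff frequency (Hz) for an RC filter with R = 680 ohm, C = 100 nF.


Time constant: tau = R * C.
tau = 680 * 1.00e-07 = 6.8e-05 s
tau = 0.068 ms
Cutoff frequency: fc = 1 / (2*pi*R*C).
fc = 1 / (2*pi*6.8e-05) = 2340.51 Hz

tau = 0.068 ms, fc = 2340.51 Hz


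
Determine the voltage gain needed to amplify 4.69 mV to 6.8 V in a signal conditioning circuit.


Gain = Vout / Vin (converting to same units).
G = 6.8 V / 4.69 mV
G = 6800.0 mV / 4.69 mV
G = 1449.89

1449.89


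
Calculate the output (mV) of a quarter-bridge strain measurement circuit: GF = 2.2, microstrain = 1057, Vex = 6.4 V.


Quarter bridge output: Vout = (GF * epsilon * Vex) / 4.
Vout = (2.2 * 1057e-6 * 6.4) / 4
Vout = 0.01488256 / 4 V
Vout = 0.00372064 V = 3.7206 mV

3.7206 mV


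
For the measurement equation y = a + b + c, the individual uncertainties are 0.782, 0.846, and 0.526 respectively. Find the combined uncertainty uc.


For a sum of independent quantities, uc = sqrt(u1^2 + u2^2 + u3^2).
uc = sqrt(0.782^2 + 0.846^2 + 0.526^2)
uc = sqrt(0.611524 + 0.715716 + 0.276676)
uc = 1.2665

1.2665


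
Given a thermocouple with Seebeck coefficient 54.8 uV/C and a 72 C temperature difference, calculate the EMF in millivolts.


The thermocouple output V = sensitivity * dT.
V = 54.8 uV/C * 72 C
V = 3945.6 uV
V = 3.946 mV

3.946 mV


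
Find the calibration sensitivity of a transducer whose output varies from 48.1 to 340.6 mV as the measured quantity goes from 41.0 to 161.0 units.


Sensitivity = (y2 - y1) / (x2 - x1).
S = (340.6 - 48.1) / (161.0 - 41.0)
S = 292.5 / 120.0
S = 2.4375 mV/unit

2.4375 mV/unit


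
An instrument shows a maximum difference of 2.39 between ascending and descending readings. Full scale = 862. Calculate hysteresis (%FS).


Hysteresis = (max difference / full scale) * 100%.
H = (2.39 / 862) * 100
H = 0.277 %FS

0.277 %FS


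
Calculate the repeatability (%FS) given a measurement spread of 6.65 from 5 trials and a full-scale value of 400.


Repeatability = (spread / full scale) * 100%.
R = (6.65 / 400) * 100
R = 1.663 %FS

1.663 %FS


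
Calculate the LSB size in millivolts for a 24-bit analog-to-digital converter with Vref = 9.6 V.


The resolution (LSB) of an ADC is Vref / 2^n.
LSB = 9.6 / 2^24
LSB = 9.6 / 16777216
LSB = 5.7e-07 V = 0.0005722 mV

0.0005722 mV


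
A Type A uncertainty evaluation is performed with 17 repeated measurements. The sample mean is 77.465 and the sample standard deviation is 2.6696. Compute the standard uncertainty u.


The standard uncertainty for Type A evaluation is u = s / sqrt(n).
u = 2.6696 / sqrt(17)
u = 2.6696 / 4.1231
u = 0.6475

0.6475


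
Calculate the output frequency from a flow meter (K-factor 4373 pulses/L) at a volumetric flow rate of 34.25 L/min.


Frequency = K * Q / 60 (converting L/min to L/s).
f = 4373 * 34.25 / 60
f = 149775.25 / 60
f = 2496.25 Hz

2496.25 Hz


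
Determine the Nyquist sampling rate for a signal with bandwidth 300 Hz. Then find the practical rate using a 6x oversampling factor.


By Nyquist theorem, fs_min = 2 * fmax.
fs_min = 2 * 300 = 600 Hz
Practical rate = 6 * fs_min = 6 * 600 = 3600 Hz

fs_min = 600 Hz, fs_practical = 3600 Hz


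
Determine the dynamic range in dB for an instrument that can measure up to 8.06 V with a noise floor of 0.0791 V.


Dynamic range = 20 * log10(Vmax / Vnoise).
DR = 20 * log10(8.06 / 0.0791)
DR = 20 * log10(101.9)
DR = 40.16 dB

40.16 dB


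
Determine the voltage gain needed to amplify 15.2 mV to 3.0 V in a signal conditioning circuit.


Gain = Vout / Vin (converting to same units).
G = 3.0 V / 15.2 mV
G = 3000.0 mV / 15.2 mV
G = 197.37

197.37


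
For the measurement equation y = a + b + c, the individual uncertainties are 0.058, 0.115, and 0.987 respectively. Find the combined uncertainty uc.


For a sum of independent quantities, uc = sqrt(u1^2 + u2^2 + u3^2).
uc = sqrt(0.058^2 + 0.115^2 + 0.987^2)
uc = sqrt(0.003364 + 0.013225 + 0.974169)
uc = 0.9954

0.9954


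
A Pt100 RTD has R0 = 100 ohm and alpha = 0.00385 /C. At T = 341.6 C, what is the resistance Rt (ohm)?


The RTD equation: Rt = R0 * (1 + alpha * T).
Rt = 100 * (1 + 0.00385 * 341.6)
Rt = 100 * (1 + 1.31516)
Rt = 100 * 2.31516
Rt = 231.516 ohm

231.516 ohm


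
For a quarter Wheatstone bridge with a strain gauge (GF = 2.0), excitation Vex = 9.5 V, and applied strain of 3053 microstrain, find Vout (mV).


Quarter bridge output: Vout = (GF * epsilon * Vex) / 4.
Vout = (2.0 * 3053e-6 * 9.5) / 4
Vout = 0.058007 / 4 V
Vout = 0.01450175 V = 14.5017 mV

14.5017 mV


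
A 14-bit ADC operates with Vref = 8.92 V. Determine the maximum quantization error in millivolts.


The maximum quantization error is +/- LSB/2.
LSB = Vref / 2^n = 8.92 / 16384 = 0.00054443 V
Max error = LSB / 2 = 0.00054443 / 2 = 0.00027222 V
Max error = 0.2722 mV

0.2722 mV


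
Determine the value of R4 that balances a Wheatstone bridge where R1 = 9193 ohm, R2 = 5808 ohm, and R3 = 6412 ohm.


At balance: R1*R4 = R2*R3, so R4 = R2*R3/R1.
R4 = 5808 * 6412 / 9193
R4 = 37240896 / 9193
R4 = 4051.01 ohm

4051.01 ohm


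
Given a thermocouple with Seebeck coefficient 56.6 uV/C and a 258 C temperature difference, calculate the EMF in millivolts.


The thermocouple output V = sensitivity * dT.
V = 56.6 uV/C * 258 C
V = 14602.8 uV
V = 14.603 mV

14.603 mV


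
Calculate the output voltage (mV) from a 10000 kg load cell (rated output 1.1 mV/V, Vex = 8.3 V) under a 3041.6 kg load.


Vout = rated_output * Vex * (load / capacity).
Vout = 1.1 * 8.3 * (3041.6 / 10000)
Vout = 1.1 * 8.3 * 0.30416
Vout = 2.777 mV

2.777 mV


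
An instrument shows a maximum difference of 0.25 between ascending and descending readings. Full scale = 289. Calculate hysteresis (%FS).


Hysteresis = (max difference / full scale) * 100%.
H = (0.25 / 289) * 100
H = 0.087 %FS

0.087 %FS


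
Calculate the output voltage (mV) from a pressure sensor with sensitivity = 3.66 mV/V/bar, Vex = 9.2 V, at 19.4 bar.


Output = sensitivity * Vex * P.
Vout = 3.66 * 9.2 * 19.4
Vout = 33.672 * 19.4
Vout = 653.24 mV

653.24 mV


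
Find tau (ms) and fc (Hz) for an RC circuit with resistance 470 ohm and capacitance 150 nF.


Time constant: tau = R * C.
tau = 470 * 1.50e-07 = 7.05e-05 s
tau = 0.0705 ms
Cutoff frequency: fc = 1 / (2*pi*R*C).
fc = 1 / (2*pi*7.05e-05) = 2257.52 Hz

tau = 0.0705 ms, fc = 2257.52 Hz


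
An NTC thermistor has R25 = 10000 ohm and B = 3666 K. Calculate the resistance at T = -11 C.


NTC thermistor equation: Rt = R25 * exp(B * (1/T - 1/T25)).
T in Kelvin: 262.15 K, T25 = 298.15 K
1/T - 1/T25 = 1/262.15 - 1/298.15 = 0.00046059
B * (1/T - 1/T25) = 3666 * 0.00046059 = 1.6885
Rt = 10000 * exp(1.6885) = 54115.5 ohm

54115.5 ohm


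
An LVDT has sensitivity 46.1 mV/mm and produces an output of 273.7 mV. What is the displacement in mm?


Displacement = Vout / sensitivity.
d = 273.7 / 46.1
d = 5.937 mm

5.937 mm


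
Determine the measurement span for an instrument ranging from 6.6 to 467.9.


Span = upper range - lower range.
Span = 467.9 - (6.6)
Span = 461.3

461.3


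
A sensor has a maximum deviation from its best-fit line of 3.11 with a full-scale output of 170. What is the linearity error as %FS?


Linearity error = (max deviation / full scale) * 100%.
Linearity = (3.11 / 170) * 100
Linearity = 1.829 %FS

1.829 %FS


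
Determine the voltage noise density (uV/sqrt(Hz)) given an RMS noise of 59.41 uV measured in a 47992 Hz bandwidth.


Noise spectral density = Vrms / sqrt(BW).
NSD = 59.41 / sqrt(47992)
NSD = 59.41 / 219.0708
NSD = 0.2712 uV/sqrt(Hz)

0.2712 uV/sqrt(Hz)


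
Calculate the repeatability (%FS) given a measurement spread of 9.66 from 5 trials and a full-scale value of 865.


Repeatability = (spread / full scale) * 100%.
R = (9.66 / 865) * 100
R = 1.117 %FS

1.117 %FS


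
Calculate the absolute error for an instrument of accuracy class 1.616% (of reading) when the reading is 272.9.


Absolute error = (accuracy% / 100) * reading.
Error = (1.616 / 100) * 272.9
Error = 0.01616 * 272.9
Error = 4.4101

4.4101


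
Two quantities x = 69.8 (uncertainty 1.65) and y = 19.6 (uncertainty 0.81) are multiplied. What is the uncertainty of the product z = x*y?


For a product z = x*y, the relative uncertainty is:
uz/z = sqrt((ux/x)^2 + (uy/y)^2)
Relative uncertainties: ux/x = 1.65/69.8 = 0.023639
uy/y = 0.81/19.6 = 0.041327
z = 69.8 * 19.6 = 1368.1
uz = 1368.1 * sqrt(0.023639^2 + 0.041327^2) = 65.134

65.134


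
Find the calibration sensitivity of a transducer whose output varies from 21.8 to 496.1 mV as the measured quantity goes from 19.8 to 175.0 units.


Sensitivity = (y2 - y1) / (x2 - x1).
S = (496.1 - 21.8) / (175.0 - 19.8)
S = 474.3 / 155.2
S = 3.0561 mV/unit

3.0561 mV/unit


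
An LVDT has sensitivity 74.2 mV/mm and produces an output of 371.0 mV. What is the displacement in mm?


Displacement = Vout / sensitivity.
d = 371.0 / 74.2
d = 5.0 mm

5.0 mm


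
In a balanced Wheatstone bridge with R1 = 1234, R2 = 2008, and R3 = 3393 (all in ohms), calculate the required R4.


At balance: R1*R4 = R2*R3, so R4 = R2*R3/R1.
R4 = 2008 * 3393 / 1234
R4 = 6813144 / 1234
R4 = 5521.19 ohm

5521.19 ohm


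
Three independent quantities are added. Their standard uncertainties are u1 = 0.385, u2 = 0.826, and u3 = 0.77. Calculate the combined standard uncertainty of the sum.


For a sum of independent quantities, uc = sqrt(u1^2 + u2^2 + u3^2).
uc = sqrt(0.385^2 + 0.826^2 + 0.77^2)
uc = sqrt(0.148225 + 0.682276 + 0.5929)
uc = 1.1931

1.1931


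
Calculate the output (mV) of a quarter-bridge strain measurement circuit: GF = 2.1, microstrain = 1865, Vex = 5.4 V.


Quarter bridge output: Vout = (GF * epsilon * Vex) / 4.
Vout = (2.1 * 1865e-6 * 5.4) / 4
Vout = 0.0211491 / 4 V
Vout = 0.00528728 V = 5.2873 mV

5.2873 mV


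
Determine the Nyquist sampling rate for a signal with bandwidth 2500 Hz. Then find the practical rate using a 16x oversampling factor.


By Nyquist theorem, fs_min = 2 * fmax.
fs_min = 2 * 2500 = 5000 Hz
Practical rate = 16 * fs_min = 16 * 5000 = 80000 Hz

fs_min = 5000 Hz, fs_practical = 80000 Hz


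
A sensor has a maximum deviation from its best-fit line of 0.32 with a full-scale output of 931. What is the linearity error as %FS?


Linearity error = (max deviation / full scale) * 100%.
Linearity = (0.32 / 931) * 100
Linearity = 0.034 %FS

0.034 %FS


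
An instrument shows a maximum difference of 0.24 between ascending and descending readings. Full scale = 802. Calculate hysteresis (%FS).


Hysteresis = (max difference / full scale) * 100%.
H = (0.24 / 802) * 100
H = 0.03 %FS

0.03 %FS


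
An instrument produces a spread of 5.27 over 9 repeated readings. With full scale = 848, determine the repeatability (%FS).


Repeatability = (spread / full scale) * 100%.
R = (5.27 / 848) * 100
R = 0.621 %FS

0.621 %FS


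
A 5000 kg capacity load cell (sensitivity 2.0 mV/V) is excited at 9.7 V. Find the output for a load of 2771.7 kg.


Vout = rated_output * Vex * (load / capacity).
Vout = 2.0 * 9.7 * (2771.7 / 5000)
Vout = 2.0 * 9.7 * 0.55434
Vout = 10.754 mV

10.754 mV


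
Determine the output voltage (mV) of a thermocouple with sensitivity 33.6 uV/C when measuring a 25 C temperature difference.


The thermocouple output V = sensitivity * dT.
V = 33.6 uV/C * 25 C
V = 840.0 uV
V = 0.84 mV

0.84 mV


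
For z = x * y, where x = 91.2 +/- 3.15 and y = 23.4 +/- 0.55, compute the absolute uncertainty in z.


For a product z = x*y, the relative uncertainty is:
uz/z = sqrt((ux/x)^2 + (uy/y)^2)
Relative uncertainties: ux/x = 3.15/91.2 = 0.034539
uy/y = 0.55/23.4 = 0.023504
z = 91.2 * 23.4 = 2134.1
uz = 2134.1 * sqrt(0.034539^2 + 0.023504^2) = 89.158

89.158


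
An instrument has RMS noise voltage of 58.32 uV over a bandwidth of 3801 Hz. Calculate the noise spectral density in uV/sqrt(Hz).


Noise spectral density = Vrms / sqrt(BW).
NSD = 58.32 / sqrt(3801)
NSD = 58.32 / 61.6523
NSD = 0.946 uV/sqrt(Hz)

0.946 uV/sqrt(Hz)


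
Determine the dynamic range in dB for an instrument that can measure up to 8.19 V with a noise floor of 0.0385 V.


Dynamic range = 20 * log10(Vmax / Vnoise).
DR = 20 * log10(8.19 / 0.0385)
DR = 20 * log10(212.73)
DR = 46.56 dB

46.56 dB


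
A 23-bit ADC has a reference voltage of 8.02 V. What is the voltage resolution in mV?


The resolution (LSB) of an ADC is Vref / 2^n.
LSB = 8.02 / 2^23
LSB = 8.02 / 8388608
LSB = 9.6e-07 V = 0.00095606 mV

0.00095606 mV


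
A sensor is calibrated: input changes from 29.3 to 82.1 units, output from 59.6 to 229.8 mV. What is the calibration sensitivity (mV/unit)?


Sensitivity = (y2 - y1) / (x2 - x1).
S = (229.8 - 59.6) / (82.1 - 29.3)
S = 170.2 / 52.8
S = 3.2235 mV/unit

3.2235 mV/unit


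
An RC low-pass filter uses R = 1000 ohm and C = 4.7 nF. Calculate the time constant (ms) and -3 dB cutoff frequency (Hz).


Time constant: tau = R * C.
tau = 1000 * 4.70e-09 = 4.7e-06 s
tau = 0.0047 ms
Cutoff frequency: fc = 1 / (2*pi*R*C).
fc = 1 / (2*pi*4.7e-06) = 33862.75 Hz

tau = 0.0047 ms, fc = 33862.75 Hz


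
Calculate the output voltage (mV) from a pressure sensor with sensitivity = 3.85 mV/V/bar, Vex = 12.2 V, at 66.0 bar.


Output = sensitivity * Vex * P.
Vout = 3.85 * 12.2 * 66.0
Vout = 46.97 * 66.0
Vout = 3100.02 mV

3100.02 mV


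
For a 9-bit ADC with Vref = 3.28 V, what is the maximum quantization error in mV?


The maximum quantization error is +/- LSB/2.
LSB = Vref / 2^n = 3.28 / 512 = 0.00640625 V
Max error = LSB / 2 = 0.00640625 / 2 = 0.00320312 V
Max error = 3.2031 mV

3.2031 mV


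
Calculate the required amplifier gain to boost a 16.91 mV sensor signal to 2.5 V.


Gain = Vout / Vin (converting to same units).
G = 2.5 V / 16.91 mV
G = 2500.0 mV / 16.91 mV
G = 147.84

147.84


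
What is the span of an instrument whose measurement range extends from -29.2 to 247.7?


Span = upper range - lower range.
Span = 247.7 - (-29.2)
Span = 276.9

276.9


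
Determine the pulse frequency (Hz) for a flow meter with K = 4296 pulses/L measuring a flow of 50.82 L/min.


Frequency = K * Q / 60 (converting L/min to L/s).
f = 4296 * 50.82 / 60
f = 218322.72 / 60
f = 3638.71 Hz

3638.71 Hz


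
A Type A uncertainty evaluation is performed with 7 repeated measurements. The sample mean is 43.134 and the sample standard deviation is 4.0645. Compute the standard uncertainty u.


The standard uncertainty for Type A evaluation is u = s / sqrt(n).
u = 4.0645 / sqrt(7)
u = 4.0645 / 2.6458
u = 1.5362

1.5362


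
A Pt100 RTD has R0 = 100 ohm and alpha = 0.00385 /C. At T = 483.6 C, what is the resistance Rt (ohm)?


The RTD equation: Rt = R0 * (1 + alpha * T).
Rt = 100 * (1 + 0.00385 * 483.6)
Rt = 100 * (1 + 1.86186)
Rt = 100 * 2.86186
Rt = 286.186 ohm

286.186 ohm


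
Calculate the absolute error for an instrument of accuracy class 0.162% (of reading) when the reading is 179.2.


Absolute error = (accuracy% / 100) * reading.
Error = (0.162 / 100) * 179.2
Error = 0.00162 * 179.2
Error = 0.2903

0.2903


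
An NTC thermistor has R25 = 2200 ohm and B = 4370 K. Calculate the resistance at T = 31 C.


NTC thermistor equation: Rt = R25 * exp(B * (1/T - 1/T25)).
T in Kelvin: 304.15 K, T25 = 298.15 K
1/T - 1/T25 = 1/304.15 - 1/298.15 = -6.617e-05
B * (1/T - 1/T25) = 4370 * -6.617e-05 = -0.2891
Rt = 2200 * exp(-0.2891) = 1647.6 ohm

1647.6 ohm


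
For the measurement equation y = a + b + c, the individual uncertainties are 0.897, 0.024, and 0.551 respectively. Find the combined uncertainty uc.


For a sum of independent quantities, uc = sqrt(u1^2 + u2^2 + u3^2).
uc = sqrt(0.897^2 + 0.024^2 + 0.551^2)
uc = sqrt(0.804609 + 0.000576 + 0.303601)
uc = 1.053

1.053


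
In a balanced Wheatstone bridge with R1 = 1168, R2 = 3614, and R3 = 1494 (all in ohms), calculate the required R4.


At balance: R1*R4 = R2*R3, so R4 = R2*R3/R1.
R4 = 3614 * 1494 / 1168
R4 = 5399316 / 1168
R4 = 4622.7 ohm

4622.7 ohm


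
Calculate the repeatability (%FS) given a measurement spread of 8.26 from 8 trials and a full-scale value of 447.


Repeatability = (spread / full scale) * 100%.
R = (8.26 / 447) * 100
R = 1.848 %FS

1.848 %FS


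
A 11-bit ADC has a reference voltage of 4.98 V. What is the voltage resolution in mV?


The resolution (LSB) of an ADC is Vref / 2^n.
LSB = 4.98 / 2^11
LSB = 4.98 / 2048
LSB = 0.00243164 V = 2.43164062 mV

2.43164062 mV


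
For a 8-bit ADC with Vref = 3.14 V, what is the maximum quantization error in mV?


The maximum quantization error is +/- LSB/2.
LSB = Vref / 2^n = 3.14 / 256 = 0.01226563 V
Max error = LSB / 2 = 0.01226563 / 2 = 0.00613281 V
Max error = 6.1328 mV

6.1328 mV


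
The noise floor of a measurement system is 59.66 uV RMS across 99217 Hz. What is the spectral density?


Noise spectral density = Vrms / sqrt(BW).
NSD = 59.66 / sqrt(99217)
NSD = 59.66 / 314.9873
NSD = 0.1894 uV/sqrt(Hz)

0.1894 uV/sqrt(Hz)


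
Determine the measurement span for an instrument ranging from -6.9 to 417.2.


Span = upper range - lower range.
Span = 417.2 - (-6.9)
Span = 424.1

424.1


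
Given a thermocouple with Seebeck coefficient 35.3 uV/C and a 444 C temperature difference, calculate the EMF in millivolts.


The thermocouple output V = sensitivity * dT.
V = 35.3 uV/C * 444 C
V = 15673.2 uV
V = 15.673 mV

15.673 mV


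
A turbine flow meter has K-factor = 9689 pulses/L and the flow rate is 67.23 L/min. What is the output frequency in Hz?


Frequency = K * Q / 60 (converting L/min to L/s).
f = 9689 * 67.23 / 60
f = 651391.47 / 60
f = 10856.52 Hz

10856.52 Hz


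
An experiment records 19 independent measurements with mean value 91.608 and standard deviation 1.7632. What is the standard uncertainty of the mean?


The standard uncertainty for Type A evaluation is u = s / sqrt(n).
u = 1.7632 / sqrt(19)
u = 1.7632 / 4.3589
u = 0.4045

0.4045


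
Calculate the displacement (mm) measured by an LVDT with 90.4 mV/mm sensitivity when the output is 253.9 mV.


Displacement = Vout / sensitivity.
d = 253.9 / 90.4
d = 2.809 mm

2.809 mm


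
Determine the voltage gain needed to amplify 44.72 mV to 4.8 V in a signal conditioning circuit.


Gain = Vout / Vin (converting to same units).
G = 4.8 V / 44.72 mV
G = 4800.0 mV / 44.72 mV
G = 107.33

107.33


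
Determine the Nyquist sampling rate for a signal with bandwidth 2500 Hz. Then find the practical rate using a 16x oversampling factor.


By Nyquist theorem, fs_min = 2 * fmax.
fs_min = 2 * 2500 = 5000 Hz
Practical rate = 16 * fs_min = 16 * 5000 = 80000 Hz

fs_min = 5000 Hz, fs_practical = 80000 Hz


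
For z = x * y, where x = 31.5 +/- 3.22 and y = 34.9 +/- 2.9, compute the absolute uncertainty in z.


For a product z = x*y, the relative uncertainty is:
uz/z = sqrt((ux/x)^2 + (uy/y)^2)
Relative uncertainties: ux/x = 3.22/31.5 = 0.102222
uy/y = 2.9/34.9 = 0.083095
z = 31.5 * 34.9 = 1099.3
uz = 1099.3 * sqrt(0.102222^2 + 0.083095^2) = 144.823

144.823


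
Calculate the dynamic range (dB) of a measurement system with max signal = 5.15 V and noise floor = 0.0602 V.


Dynamic range = 20 * log10(Vmax / Vnoise).
DR = 20 * log10(5.15 / 0.0602)
DR = 20 * log10(85.55)
DR = 38.64 dB

38.64 dB


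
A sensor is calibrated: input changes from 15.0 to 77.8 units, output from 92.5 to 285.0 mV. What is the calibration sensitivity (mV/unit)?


Sensitivity = (y2 - y1) / (x2 - x1).
S = (285.0 - 92.5) / (77.8 - 15.0)
S = 192.5 / 62.8
S = 3.0653 mV/unit

3.0653 mV/unit


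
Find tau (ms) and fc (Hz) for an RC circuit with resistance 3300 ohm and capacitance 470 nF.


Time constant: tau = R * C.
tau = 3300 * 4.70e-07 = 0.001551 s
tau = 1.551 ms
Cutoff frequency: fc = 1 / (2*pi*R*C).
fc = 1 / (2*pi*0.001551) = 102.61 Hz

tau = 1.551 ms, fc = 102.61 Hz


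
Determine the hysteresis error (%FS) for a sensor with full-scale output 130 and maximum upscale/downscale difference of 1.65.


Hysteresis = (max difference / full scale) * 100%.
H = (1.65 / 130) * 100
H = 1.269 %FS

1.269 %FS


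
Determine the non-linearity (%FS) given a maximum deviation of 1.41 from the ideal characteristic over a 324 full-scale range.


Linearity error = (max deviation / full scale) * 100%.
Linearity = (1.41 / 324) * 100
Linearity = 0.435 %FS

0.435 %FS


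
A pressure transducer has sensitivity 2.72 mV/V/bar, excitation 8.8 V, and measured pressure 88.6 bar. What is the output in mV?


Output = sensitivity * Vex * P.
Vout = 2.72 * 8.8 * 88.6
Vout = 23.936 * 88.6
Vout = 2120.73 mV

2120.73 mV


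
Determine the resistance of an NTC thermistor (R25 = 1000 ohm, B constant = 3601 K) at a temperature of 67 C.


NTC thermistor equation: Rt = R25 * exp(B * (1/T - 1/T25)).
T in Kelvin: 340.15 K, T25 = 298.15 K
1/T - 1/T25 = 1/340.15 - 1/298.15 = -0.00041414
B * (1/T - 1/T25) = 3601 * -0.00041414 = -1.4913
Rt = 1000 * exp(-1.4913) = 225.1 ohm

225.1 ohm


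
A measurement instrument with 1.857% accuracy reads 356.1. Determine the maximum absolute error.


Absolute error = (accuracy% / 100) * reading.
Error = (1.857 / 100) * 356.1
Error = 0.01857 * 356.1
Error = 6.6128

6.6128


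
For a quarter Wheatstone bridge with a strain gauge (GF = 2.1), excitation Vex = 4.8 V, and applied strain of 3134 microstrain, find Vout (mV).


Quarter bridge output: Vout = (GF * epsilon * Vex) / 4.
Vout = (2.1 * 3134e-6 * 4.8) / 4
Vout = 0.03159072 / 4 V
Vout = 0.00789768 V = 7.8977 mV

7.8977 mV


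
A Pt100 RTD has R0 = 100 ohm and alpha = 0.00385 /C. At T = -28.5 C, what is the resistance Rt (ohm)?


The RTD equation: Rt = R0 * (1 + alpha * T).
Rt = 100 * (1 + 0.00385 * -28.5)
Rt = 100 * (1 + -0.109725)
Rt = 100 * 0.890275
Rt = 89.028 ohm

89.028 ohm


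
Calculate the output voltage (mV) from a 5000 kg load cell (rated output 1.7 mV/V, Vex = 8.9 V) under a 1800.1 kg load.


Vout = rated_output * Vex * (load / capacity).
Vout = 1.7 * 8.9 * (1800.1 / 5000)
Vout = 1.7 * 8.9 * 0.36002
Vout = 5.447 mV

5.447 mV


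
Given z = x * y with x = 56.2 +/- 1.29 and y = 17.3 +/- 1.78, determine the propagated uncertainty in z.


For a product z = x*y, the relative uncertainty is:
uz/z = sqrt((ux/x)^2 + (uy/y)^2)
Relative uncertainties: ux/x = 1.29/56.2 = 0.022954
uy/y = 1.78/17.3 = 0.10289
z = 56.2 * 17.3 = 972.3
uz = 972.3 * sqrt(0.022954^2 + 0.10289^2) = 102.495

102.495


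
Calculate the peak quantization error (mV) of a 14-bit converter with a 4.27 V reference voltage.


The maximum quantization error is +/- LSB/2.
LSB = Vref / 2^n = 4.27 / 16384 = 0.00026062 V
Max error = LSB / 2 = 0.00026062 / 2 = 0.00013031 V
Max error = 0.1303 mV

0.1303 mV


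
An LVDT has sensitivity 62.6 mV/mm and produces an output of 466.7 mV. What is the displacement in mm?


Displacement = Vout / sensitivity.
d = 466.7 / 62.6
d = 7.455 mm

7.455 mm


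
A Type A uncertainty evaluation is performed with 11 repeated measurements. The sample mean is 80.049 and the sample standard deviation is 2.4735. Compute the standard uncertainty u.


The standard uncertainty for Type A evaluation is u = s / sqrt(n).
u = 2.4735 / sqrt(11)
u = 2.4735 / 3.3166
u = 0.7458

0.7458


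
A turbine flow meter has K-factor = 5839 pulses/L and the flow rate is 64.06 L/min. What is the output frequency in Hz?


Frequency = K * Q / 60 (converting L/min to L/s).
f = 5839 * 64.06 / 60
f = 374046.34 / 60
f = 6234.11 Hz

6234.11 Hz


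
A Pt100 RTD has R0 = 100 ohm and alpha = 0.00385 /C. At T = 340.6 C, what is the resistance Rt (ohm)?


The RTD equation: Rt = R0 * (1 + alpha * T).
Rt = 100 * (1 + 0.00385 * 340.6)
Rt = 100 * (1 + 1.31131)
Rt = 100 * 2.31131
Rt = 231.131 ohm

231.131 ohm


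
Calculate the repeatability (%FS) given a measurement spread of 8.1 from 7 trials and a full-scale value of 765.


Repeatability = (spread / full scale) * 100%.
R = (8.1 / 765) * 100
R = 1.059 %FS

1.059 %FS


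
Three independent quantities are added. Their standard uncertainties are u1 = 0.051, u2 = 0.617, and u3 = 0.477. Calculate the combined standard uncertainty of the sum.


For a sum of independent quantities, uc = sqrt(u1^2 + u2^2 + u3^2).
uc = sqrt(0.051^2 + 0.617^2 + 0.477^2)
uc = sqrt(0.002601 + 0.380689 + 0.227529)
uc = 0.7815

0.7815


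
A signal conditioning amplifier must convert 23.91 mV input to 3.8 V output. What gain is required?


Gain = Vout / Vin (converting to same units).
G = 3.8 V / 23.91 mV
G = 3800.0 mV / 23.91 mV
G = 158.93

158.93


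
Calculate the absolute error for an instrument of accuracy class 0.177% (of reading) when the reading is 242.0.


Absolute error = (accuracy% / 100) * reading.
Error = (0.177 / 100) * 242.0
Error = 0.00177 * 242.0
Error = 0.4283

0.4283


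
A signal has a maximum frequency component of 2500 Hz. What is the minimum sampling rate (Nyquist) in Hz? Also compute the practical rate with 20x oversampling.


By Nyquist theorem, fs_min = 2 * fmax.
fs_min = 2 * 2500 = 5000 Hz
Practical rate = 20 * fs_min = 20 * 5000 = 100000 Hz

fs_min = 5000 Hz, fs_practical = 100000 Hz


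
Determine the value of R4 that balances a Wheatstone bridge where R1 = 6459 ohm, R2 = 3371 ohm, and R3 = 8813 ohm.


At balance: R1*R4 = R2*R3, so R4 = R2*R3/R1.
R4 = 3371 * 8813 / 6459
R4 = 29708623 / 6459
R4 = 4599.57 ohm

4599.57 ohm


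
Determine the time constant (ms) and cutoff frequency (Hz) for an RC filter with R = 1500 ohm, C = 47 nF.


Time constant: tau = R * C.
tau = 1500 * 4.70e-08 = 7.05e-05 s
tau = 0.0705 ms
Cutoff frequency: fc = 1 / (2*pi*R*C).
fc = 1 / (2*pi*7.05e-05) = 2257.52 Hz

tau = 0.0705 ms, fc = 2257.52 Hz


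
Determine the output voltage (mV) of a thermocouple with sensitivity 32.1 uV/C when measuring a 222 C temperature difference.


The thermocouple output V = sensitivity * dT.
V = 32.1 uV/C * 222 C
V = 7126.2 uV
V = 7.126 mV

7.126 mV


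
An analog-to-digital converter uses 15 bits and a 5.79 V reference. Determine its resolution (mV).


The resolution (LSB) of an ADC is Vref / 2^n.
LSB = 5.79 / 2^15
LSB = 5.79 / 32768
LSB = 0.0001767 V = 0.17669678 mV

0.17669678 mV


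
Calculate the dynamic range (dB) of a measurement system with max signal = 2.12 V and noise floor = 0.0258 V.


Dynamic range = 20 * log10(Vmax / Vnoise).
DR = 20 * log10(2.12 / 0.0258)
DR = 20 * log10(82.17)
DR = 38.29 dB

38.29 dB


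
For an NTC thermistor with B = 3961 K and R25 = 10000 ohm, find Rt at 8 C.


NTC thermistor equation: Rt = R25 * exp(B * (1/T - 1/T25)).
T in Kelvin: 281.15 K, T25 = 298.15 K
1/T - 1/T25 = 1/281.15 - 1/298.15 = 0.0002028
B * (1/T - 1/T25) = 3961 * 0.0002028 = 0.8033
Rt = 10000 * exp(0.8033) = 22329.1 ohm

22329.1 ohm


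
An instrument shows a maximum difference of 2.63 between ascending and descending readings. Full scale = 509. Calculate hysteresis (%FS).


Hysteresis = (max difference / full scale) * 100%.
H = (2.63 / 509) * 100
H = 0.517 %FS

0.517 %FS


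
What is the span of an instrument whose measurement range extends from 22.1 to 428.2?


Span = upper range - lower range.
Span = 428.2 - (22.1)
Span = 406.1

406.1


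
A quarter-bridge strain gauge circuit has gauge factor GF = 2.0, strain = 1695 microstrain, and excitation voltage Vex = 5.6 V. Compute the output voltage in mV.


Quarter bridge output: Vout = (GF * epsilon * Vex) / 4.
Vout = (2.0 * 1695e-6 * 5.6) / 4
Vout = 0.018984 / 4 V
Vout = 0.004746 V = 4.746 mV

4.746 mV


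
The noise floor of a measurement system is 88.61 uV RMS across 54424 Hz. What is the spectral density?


Noise spectral density = Vrms / sqrt(BW).
NSD = 88.61 / sqrt(54424)
NSD = 88.61 / 233.2895
NSD = 0.3798 uV/sqrt(Hz)

0.3798 uV/sqrt(Hz)


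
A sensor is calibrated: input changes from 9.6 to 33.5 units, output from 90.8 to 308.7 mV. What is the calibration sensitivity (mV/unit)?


Sensitivity = (y2 - y1) / (x2 - x1).
S = (308.7 - 90.8) / (33.5 - 9.6)
S = 217.9 / 23.9
S = 9.1172 mV/unit

9.1172 mV/unit


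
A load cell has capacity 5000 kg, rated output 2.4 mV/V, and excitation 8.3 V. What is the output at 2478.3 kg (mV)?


Vout = rated_output * Vex * (load / capacity).
Vout = 2.4 * 8.3 * (2478.3 / 5000)
Vout = 2.4 * 8.3 * 0.49566
Vout = 9.874 mV

9.874 mV


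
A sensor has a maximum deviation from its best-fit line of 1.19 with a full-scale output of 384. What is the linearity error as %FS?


Linearity error = (max deviation / full scale) * 100%.
Linearity = (1.19 / 384) * 100
Linearity = 0.31 %FS

0.31 %FS


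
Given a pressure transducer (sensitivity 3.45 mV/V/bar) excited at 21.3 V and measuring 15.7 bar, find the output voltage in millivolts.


Output = sensitivity * Vex * P.
Vout = 3.45 * 21.3 * 15.7
Vout = 73.485 * 15.7
Vout = 1153.71 mV

1153.71 mV


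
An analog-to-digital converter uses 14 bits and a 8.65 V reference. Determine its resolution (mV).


The resolution (LSB) of an ADC is Vref / 2^n.
LSB = 8.65 / 2^14
LSB = 8.65 / 16384
LSB = 0.00052795 V = 0.5279541 mV

0.5279541 mV


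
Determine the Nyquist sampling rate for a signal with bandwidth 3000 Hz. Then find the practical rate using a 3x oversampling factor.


By Nyquist theorem, fs_min = 2 * fmax.
fs_min = 2 * 3000 = 6000 Hz
Practical rate = 3 * fs_min = 3 * 6000 = 18000 Hz

fs_min = 6000 Hz, fs_practical = 18000 Hz


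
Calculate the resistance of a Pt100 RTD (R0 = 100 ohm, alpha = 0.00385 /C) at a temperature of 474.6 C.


The RTD equation: Rt = R0 * (1 + alpha * T).
Rt = 100 * (1 + 0.00385 * 474.6)
Rt = 100 * (1 + 1.82721)
Rt = 100 * 2.82721
Rt = 282.721 ohm

282.721 ohm


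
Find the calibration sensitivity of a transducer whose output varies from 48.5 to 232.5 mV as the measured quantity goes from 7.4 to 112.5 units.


Sensitivity = (y2 - y1) / (x2 - x1).
S = (232.5 - 48.5) / (112.5 - 7.4)
S = 184.0 / 105.1
S = 1.7507 mV/unit

1.7507 mV/unit


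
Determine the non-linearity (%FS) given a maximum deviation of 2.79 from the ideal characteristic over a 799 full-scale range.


Linearity error = (max deviation / full scale) * 100%.
Linearity = (2.79 / 799) * 100
Linearity = 0.349 %FS

0.349 %FS
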